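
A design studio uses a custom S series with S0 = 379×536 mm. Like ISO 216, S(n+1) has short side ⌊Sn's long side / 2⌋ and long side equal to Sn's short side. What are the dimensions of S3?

S1 = 268 × 379 mm (from S0 by 1 halving).
S2: ⌊379/2⌋ × 268 = 189 × 268 mm
S3: ⌊268/2⌋ × 189 = 134 × 189 mm

134 × 189 mm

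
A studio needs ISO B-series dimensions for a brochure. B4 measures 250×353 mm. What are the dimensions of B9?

B5: ⌊353/2⌋ × 250 = 176 × 250 mm
B6: ⌊250/2⌋ × 176 = 125 × 176 mm
B7: ⌊176/2⌋ × 125 = 88 × 125 mm
B8: ⌊125/2⌋ × 88 = 62 × 88 mm
B9: ⌊88/2⌋ × 62 = 44 × 62 mm

44 × 62 mm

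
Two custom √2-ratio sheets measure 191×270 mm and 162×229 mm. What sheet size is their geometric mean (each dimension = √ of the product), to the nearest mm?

176 × 249 mm

Short side: √(191 · 162) = √30942 ≈ 175.9 → 176 mm
Long side: √(270 · 229) = √61830 ≈ 248.7 → 249 mm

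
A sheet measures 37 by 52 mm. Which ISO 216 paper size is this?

Aspect ratio 52/37 ≈ 1.405 — close to the ISO √2 ≈ 1.414.
In the A-series (A0 area = 1 m²): A9 = 37 × 52 mm.

A9 (37 × 52 mm)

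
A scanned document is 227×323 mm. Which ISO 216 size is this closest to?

C4 (229 × 324 mm)

Aspect ratio 323/227 ≈ 1.423 — close to the ISO √2 ≈ 1.414.
In the C-series (envelope sizes, between A and B): C4 = 229 × 324 mm.
Off by 3 mm total — nearest standard size.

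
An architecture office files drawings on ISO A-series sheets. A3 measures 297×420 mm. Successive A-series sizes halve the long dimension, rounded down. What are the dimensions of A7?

74 × 105 mm

A4: ⌊420/2⌋ × 297 = 210 × 297 mm
A5: ⌊297/2⌋ × 210 = 148 × 210 mm
A6: ⌊210/2⌋ × 148 = 105 × 148 mm
A7: ⌊148/2⌋ × 105 = 74 × 105 mm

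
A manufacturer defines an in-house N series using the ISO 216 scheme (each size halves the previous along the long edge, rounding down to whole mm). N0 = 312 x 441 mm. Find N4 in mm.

N1: ⌊441/2⌋ × 312 = 220 × 312 mm
N2: ⌊312/2⌋ × 220 = 156 × 220 mm
N3: ⌊220/2⌋ × 156 = 110 × 156 mm
N4: ⌊156/2⌋ × 110 = 78 × 110 mm

78 × 110 mm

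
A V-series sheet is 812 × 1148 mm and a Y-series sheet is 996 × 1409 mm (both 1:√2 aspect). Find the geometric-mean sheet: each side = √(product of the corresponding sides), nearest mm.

Short side: √(812 · 996) = √808752 ≈ 899.3 → 899 mm
Long side: √(1148 · 1409) = √1617532 ≈ 1271.8 → 1272 mm

899 × 1272 mm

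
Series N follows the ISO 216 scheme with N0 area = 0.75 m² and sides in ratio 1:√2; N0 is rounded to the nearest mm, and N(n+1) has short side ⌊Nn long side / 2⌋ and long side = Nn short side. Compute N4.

182 × 257 mm

Let N0's short side be w mm. w · w√2 = 0.75 m² = 750,000 mm², so w ≈ 728.2 mm and w√2 ≈ 1029.9 mm → N0 = 728 × 1030 mm.
N1: ⌊1030/2⌋ × 728 = 515 × 728 mm
N2: ⌊728/2⌋ × 515 = 364 × 515 mm
N3: ⌊515/2⌋ × 364 = 257 × 364 mm
N4: ⌊364/2⌋ × 257 = 182 × 257 mm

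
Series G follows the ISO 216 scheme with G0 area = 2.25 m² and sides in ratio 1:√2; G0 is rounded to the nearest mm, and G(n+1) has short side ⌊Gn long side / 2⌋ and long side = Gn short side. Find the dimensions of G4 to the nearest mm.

Let G0's short side be w mm. w · w√2 = 2.25 m² = 2,250,000 mm², so w ≈ 1261.3 mm and w√2 ≈ 1783.8 mm → G0 = 1261 × 1784 mm.
G1: ⌊1784/2⌋ × 1261 = 892 × 1261 mm
G2: ⌊1261/2⌋ × 892 = 630 × 892 mm
G3: ⌊892/2⌋ × 630 = 446 × 630 mm
G4: ⌊630/2⌋ × 446 = 315 × 446 mm

315 × 446 mm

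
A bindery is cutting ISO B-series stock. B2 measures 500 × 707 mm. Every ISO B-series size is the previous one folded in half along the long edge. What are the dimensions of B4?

250 × 353 mm

B3: ⌊707/2⌋ × 500 = 353 × 500 mm
B4: ⌊500/2⌋ × 353 = 250 × 353 mm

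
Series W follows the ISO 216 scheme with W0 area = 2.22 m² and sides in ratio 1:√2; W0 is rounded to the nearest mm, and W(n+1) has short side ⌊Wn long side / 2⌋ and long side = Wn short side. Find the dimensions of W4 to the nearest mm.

313 × 443 mm

Let W0's short side be w mm. w · w√2 = 2.22 m² = 2,220,000 mm², so w ≈ 1252.9 mm and w√2 ≈ 1771.9 mm → W0 = 1253 × 1772 mm.
W1: ⌊1772/2⌋ × 1253 = 886 × 1253 mm
W2: ⌊1253/2⌋ × 886 = 626 × 886 mm
W3: ⌊886/2⌋ × 626 = 443 × 626 mm
W4: ⌊626/2⌋ × 443 = 313 × 443 mm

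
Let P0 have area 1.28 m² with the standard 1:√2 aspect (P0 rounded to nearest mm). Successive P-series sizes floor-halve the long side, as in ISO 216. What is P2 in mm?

Let P0's short side be w mm. w · w√2 = 1.28 m² = 1,280,000 mm², so w ≈ 951.4 mm and w√2 ≈ 1345.4 mm → P0 = 951 × 1345 mm.
P1: ⌊1345/2⌋ × 951 = 672 × 951 mm
P2: ⌊951/2⌋ × 672 = 475 × 672 mm

475 × 672 mm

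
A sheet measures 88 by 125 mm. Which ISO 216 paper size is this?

B7 (88 × 125 mm)

Aspect ratio 125/88 ≈ 1.420 — close to the ISO √2 ≈ 1.414.
In the B-series (B0 = 1000 × 1414 mm): B7 = 88 × 125 mm.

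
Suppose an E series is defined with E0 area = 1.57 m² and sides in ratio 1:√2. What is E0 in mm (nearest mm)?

1054 × 1490 mm

Let the short side be w mm. Then w · w√2 = 1.57 m² = 1,570,000 mm².
w² = 1,570,000/√2, so w ≈ 1053.6 mm; long side = w√2 ≈ 1490.1 mm.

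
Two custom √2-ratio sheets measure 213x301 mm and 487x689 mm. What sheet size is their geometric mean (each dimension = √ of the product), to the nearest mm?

Short side: √(213 · 487) = √103731 ≈ 322.1 → 322 mm
Long side: √(301 · 689) = √207389 ≈ 455.4 → 455 mm

322 × 455 mm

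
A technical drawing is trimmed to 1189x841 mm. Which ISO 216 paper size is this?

A0 (841 × 1189 mm)

Aspect ratio 1189/841 ≈ 1.414 — close to the ISO √2 ≈ 1.414.
In the A-series (A0 area = 1 m²): A0 = 841 × 1189 mm.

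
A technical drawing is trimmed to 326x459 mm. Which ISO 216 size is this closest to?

C3 (324 × 458 mm)

Aspect ratio 459/326 ≈ 1.408 — close to the ISO √2 ≈ 1.414.
In the C-series (envelope sizes, between A and B): C3 = 324 × 458 mm.
Off by 3 mm total — nearest standard size.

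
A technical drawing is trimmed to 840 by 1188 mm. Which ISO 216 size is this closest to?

A0 (841 × 1189 mm)

Aspect ratio 1188/840 ≈ 1.414 — close to the ISO √2 ≈ 1.414.
In the A-series (A0 area = 1 m²): A0 = 841 × 1189 mm.
Off by 2 mm total — nearest standard size.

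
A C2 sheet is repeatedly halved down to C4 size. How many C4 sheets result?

C2 = 458 × 648 mm; C4 = 229 × 324 mm.
Each halving step doubles the count; 2 steps from C2 to C4.
2^2 = 4.

4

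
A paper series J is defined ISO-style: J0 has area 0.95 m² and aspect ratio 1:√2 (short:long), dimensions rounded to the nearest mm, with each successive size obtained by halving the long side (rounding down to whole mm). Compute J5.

Let J0's short side be w mm. w · w√2 = 0.95 m² = 950,000 mm², so w ≈ 819.6 mm and w√2 ≈ 1159.1 mm → J0 = 820 × 1159 mm.
J1: ⌊1159/2⌋ × 820 = 579 × 820 mm
J2: ⌊820/2⌋ × 579 = 410 × 579 mm
J3: ⌊579/2⌋ × 410 = 289 × 410 mm
J4: ⌊410/2⌋ × 289 = 205 × 289 mm
J5: ⌊289/2⌋ × 205 = 144 × 205 mm

144 × 205 mm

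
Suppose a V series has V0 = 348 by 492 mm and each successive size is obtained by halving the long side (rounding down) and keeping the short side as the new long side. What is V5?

V1: ⌊492/2⌋ × 348 = 246 × 348 mm
V2: ⌊348/2⌋ × 246 = 174 × 246 mm
V3: ⌊246/2⌋ × 174 = 123 × 174 mm
V4: ⌊174/2⌋ × 123 = 87 × 123 mm
V5: ⌊123/2⌋ × 87 = 61 × 87 mm

61 × 87 mm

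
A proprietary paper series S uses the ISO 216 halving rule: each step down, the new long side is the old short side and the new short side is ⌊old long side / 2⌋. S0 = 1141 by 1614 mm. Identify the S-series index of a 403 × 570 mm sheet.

S3

S0: 1141 × 1614 mm
S1: 807 × 1141 mm
S2: 570 × 807 mm
S3: 403 × 570 mm
S4: 285 × 403 mm
→ matches S3.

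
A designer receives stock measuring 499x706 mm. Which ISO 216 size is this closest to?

Aspect ratio 706/499 ≈ 1.415 — close to the ISO √2 ≈ 1.414.
In the B-series (B0 = 1000 × 1414 mm): B2 = 500 × 707 mm.
Off by 2 mm total — nearest standard size.

B2 (500 × 707 mm)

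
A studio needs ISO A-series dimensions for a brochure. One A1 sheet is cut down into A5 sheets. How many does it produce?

A1 = 594 × 841 mm; A5 = 148 × 210 mm.
Each halving step doubles the count; 4 steps from A1 to A5.
2^4 = 16.

16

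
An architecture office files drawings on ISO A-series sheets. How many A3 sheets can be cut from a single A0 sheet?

Each ISO step halves the sheet: 1 × A0 → 2 × A1 → 4 × A2 → 8 × A3
From A0 to A3 is 3 halving steps: 2^3 = 8.

8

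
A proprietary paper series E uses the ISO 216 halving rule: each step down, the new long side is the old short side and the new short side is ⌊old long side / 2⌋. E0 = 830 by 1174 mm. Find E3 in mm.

293 × 415 mm

E1 = 587 × 830 mm (from E0 by 1 halving).
E2: ⌊830/2⌋ × 587 = 415 × 587 mm
E3: ⌊587/2⌋ × 415 = 293 × 415 mm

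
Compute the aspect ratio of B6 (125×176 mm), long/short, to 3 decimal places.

176 / 125 = 1.408
ISO 216 targets √2 ≈ 1.414; the -0.006 deviation is from mm rounding.

1.408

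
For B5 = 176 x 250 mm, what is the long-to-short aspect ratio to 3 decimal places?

250 / 176 = 1.420
ISO 216 targets √2 ≈ 1.414; the +0.006 deviation is from mm rounding.

1.420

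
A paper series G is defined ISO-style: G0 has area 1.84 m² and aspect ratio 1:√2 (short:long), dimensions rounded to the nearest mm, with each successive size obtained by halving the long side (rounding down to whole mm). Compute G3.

403 × 570 mm

Let G0's short side be w mm. w · w√2 = 1.84 m² = 1,840,000 mm², so w ≈ 1140.6 mm and w√2 ≈ 1613.1 mm → G0 = 1141 × 1613 mm.
G1: ⌊1613/2⌋ × 1141 = 806 × 1141 mm
G2: ⌊1141/2⌋ × 806 = 570 × 806 mm
G3: ⌊806/2⌋ × 570 = 403 × 570 mm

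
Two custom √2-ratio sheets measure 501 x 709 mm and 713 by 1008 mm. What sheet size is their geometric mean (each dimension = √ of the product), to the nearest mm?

Short side: √(501 · 713) = √357213 ≈ 597.7 → 598 mm
Long side: √(709 · 1008) = √714672 ≈ 845.4 → 845 mm

598 × 845 mm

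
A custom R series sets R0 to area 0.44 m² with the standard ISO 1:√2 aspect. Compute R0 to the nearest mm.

Let the short side be w mm. Then w · w√2 = 0.44 m² = 440,000 mm².
w² = 440,000/√2, so w ≈ 557.8 mm; long side = w√2 ≈ 788.8 mm.

558 × 789 mm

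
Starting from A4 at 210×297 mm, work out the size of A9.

A5: ⌊297/2⌋ × 210 = 148 × 210 mm
A6: ⌊210/2⌋ × 148 = 105 × 148 mm
A7: ⌊148/2⌋ × 105 = 74 × 105 mm
A8: ⌊105/2⌋ × 74 = 52 × 74 mm
A9: ⌊74/2⌋ × 52 = 37 × 52 mm

37 × 52 mm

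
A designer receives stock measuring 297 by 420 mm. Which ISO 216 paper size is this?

Aspect ratio 420/297 ≈ 1.414 — close to the ISO √2 ≈ 1.414.
In the A-series (A0 area = 1 m²): A3 = 297 × 420 mm.

A3 (297 × 420 mm)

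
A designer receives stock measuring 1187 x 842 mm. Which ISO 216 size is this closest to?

Aspect ratio 1187/842 ≈ 1.410 — close to the ISO √2 ≈ 1.414.
In the A-series (A0 area = 1 m²): A0 = 841 × 1189 mm.
Off by 3 mm total — nearest standard size.

A0 (841 × 1189 mm)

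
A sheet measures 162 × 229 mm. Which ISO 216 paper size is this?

Aspect ratio 229/162 ≈ 1.414 — close to the ISO √2 ≈ 1.414.
In the C-series (envelope sizes, between A and B): C5 = 162 × 229 mm.

C5 (162 × 229 mm)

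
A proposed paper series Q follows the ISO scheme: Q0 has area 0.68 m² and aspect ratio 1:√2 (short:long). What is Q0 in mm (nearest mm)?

Let the short side be w mm. Then w · w√2 = 0.68 m² = 680,000 mm².
w² = 680,000/√2, so w ≈ 693.4 mm; long side = w√2 ≈ 980.6 mm.

693 × 981 mm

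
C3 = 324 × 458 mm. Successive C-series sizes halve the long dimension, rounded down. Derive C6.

114 × 162 mm

C4: ⌊458/2⌋ × 324 = 229 × 324 mm
C5: ⌊324/2⌋ × 229 = 162 × 229 mm
C6: ⌊229/2⌋ × 162 = 114 × 162 mm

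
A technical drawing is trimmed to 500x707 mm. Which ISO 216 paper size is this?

Aspect ratio 707/500 ≈ 1.414 — close to the ISO √2 ≈ 1.414.
In the B-series (B0 = 1000 × 1414 mm): B2 = 500 × 707 mm.

B2 (500 × 707 mm)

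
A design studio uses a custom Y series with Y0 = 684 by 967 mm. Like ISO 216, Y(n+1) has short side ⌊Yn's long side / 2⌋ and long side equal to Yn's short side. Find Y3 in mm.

Y1: ⌊967/2⌋ × 684 = 483 × 684 mm
Y2: ⌊684/2⌋ × 483 = 342 × 483 mm
Y3: ⌊483/2⌋ × 342 = 241 × 342 mm

241 × 342 mm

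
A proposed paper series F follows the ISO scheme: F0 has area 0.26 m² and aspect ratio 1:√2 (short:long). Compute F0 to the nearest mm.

Let the short side be w mm. Then w · w√2 = 0.26 m² = 260,000 mm².
w² = 260,000/√2, so w ≈ 428.8 mm; long side = w√2 ≈ 606.4 mm.

429 × 606 mm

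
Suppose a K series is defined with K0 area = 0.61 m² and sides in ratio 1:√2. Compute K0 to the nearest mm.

657 × 929 mm

Let the short side be w mm. Then w · w√2 = 0.61 m² = 610,000 mm².
w² = 610,000/√2, so w ≈ 656.8 mm; long side = w√2 ≈ 928.8 mm.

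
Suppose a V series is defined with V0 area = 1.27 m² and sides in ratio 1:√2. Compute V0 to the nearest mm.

948 × 1340 mm

Let the short side be w mm. Then w · w√2 = 1.27 m² = 1,270,000 mm².
w² = 1,270,000/√2, so w ≈ 947.6 mm; long side = w√2 ≈ 1340.2 mm.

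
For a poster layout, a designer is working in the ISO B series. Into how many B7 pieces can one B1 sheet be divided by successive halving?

64

Each ISO step halves the sheet: 1 × B1 → 2 × B2 → 4 × B3 → 8 × B4 → …
From B1 to B7 is 6 halving steps: 2^6 = 64.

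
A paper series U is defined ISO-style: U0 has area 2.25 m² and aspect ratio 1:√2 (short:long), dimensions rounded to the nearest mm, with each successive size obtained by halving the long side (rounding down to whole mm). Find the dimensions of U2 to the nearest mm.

630 × 892 mm

Let U0's short side be w mm. w · w√2 = 2.25 m² = 2,250,000 mm², so w ≈ 1261.3 mm and w√2 ≈ 1783.8 mm → U0 = 1261 × 1784 mm.
U1: ⌊1784/2⌋ × 1261 = 892 × 1261 mm
U2: ⌊1261/2⌋ × 892 = 630 × 892 mm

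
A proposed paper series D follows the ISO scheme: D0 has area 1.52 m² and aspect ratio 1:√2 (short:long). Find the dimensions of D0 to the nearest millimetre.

1037 × 1466 mm

Let the short side be w mm. Then w · w√2 = 1.52 m² = 1,520,000 mm².
w² = 1,520,000/√2, so w ≈ 1036.7 mm; long side = w√2 ≈ 1466.2 mm.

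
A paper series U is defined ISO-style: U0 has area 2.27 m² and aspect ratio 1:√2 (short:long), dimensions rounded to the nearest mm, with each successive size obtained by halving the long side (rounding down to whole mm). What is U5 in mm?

224 × 316 mm

Let U0's short side be w mm. w · w√2 = 2.27 m² = 2,270,000 mm², so w ≈ 1266.9 mm and w√2 ≈ 1791.7 mm → U0 = 1267 × 1792 mm.
U1: ⌊1792/2⌋ × 1267 = 896 × 1267 mm
U2: ⌊1267/2⌋ × 896 = 633 × 896 mm
U3: ⌊896/2⌋ × 633 = 448 × 633 mm
U4: ⌊633/2⌋ × 448 = 316 × 448 mm
U5: ⌊448/2⌋ × 316 = 224 × 316 mm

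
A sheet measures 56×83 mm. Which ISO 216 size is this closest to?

C8 (57 × 81 mm)

Aspect ratio 83/56 ≈ 1.482 (ISO target is √2 ≈ 1.414).
In the C-series (envelope sizes, between A and B): C8 = 57 × 81 mm.
Off by 3 mm total — nearest standard size.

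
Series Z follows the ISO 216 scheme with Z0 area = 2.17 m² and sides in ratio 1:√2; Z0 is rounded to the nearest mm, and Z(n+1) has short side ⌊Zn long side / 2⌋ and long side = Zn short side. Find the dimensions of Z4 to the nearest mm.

309 × 438 mm

Let Z0's short side be w mm. w · w√2 = 2.17 m² = 2,170,000 mm², so w ≈ 1238.7 mm and w√2 ≈ 1751.8 mm → Z0 = 1239 × 1752 mm.
Z1: ⌊1752/2⌋ × 1239 = 876 × 1239 mm
Z2: ⌊1239/2⌋ × 876 = 619 × 876 mm
Z3: ⌊876/2⌋ × 619 = 438 × 619 mm
Z4: ⌊619/2⌋ × 438 = 309 × 438 mm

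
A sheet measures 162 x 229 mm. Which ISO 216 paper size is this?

C5 (162 × 229 mm)

Aspect ratio 229/162 ≈ 1.414 — close to the ISO √2 ≈ 1.414.
In the C-series (envelope sizes, between A and B): C5 = 162 × 229 mm.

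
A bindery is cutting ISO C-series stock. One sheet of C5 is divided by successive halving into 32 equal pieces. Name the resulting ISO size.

32 = 2^5, so 5 halving steps.
C5 → C6 → … → C10 after 5 steps.

C10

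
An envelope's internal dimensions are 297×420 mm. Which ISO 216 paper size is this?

A3 (297 × 420 mm)

Aspect ratio 420/297 ≈ 1.414 — close to the ISO √2 ≈ 1.414.
In the A-series (A0 area = 1 m²): A3 = 297 × 420 mm.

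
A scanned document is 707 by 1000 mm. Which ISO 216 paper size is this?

B1 (707 × 1000 mm)

Aspect ratio 1000/707 ≈ 1.414 — close to the ISO √2 ≈ 1.414.
In the B-series (B0 = 1000 × 1414 mm): B1 = 707 × 1000 mm.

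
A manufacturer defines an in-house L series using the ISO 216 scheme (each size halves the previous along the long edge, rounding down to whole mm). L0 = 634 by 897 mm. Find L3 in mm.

L1: ⌊897/2⌋ × 634 = 448 × 634 mm
L2: ⌊634/2⌋ × 448 = 317 × 448 mm
L3: ⌊448/2⌋ × 317 = 224 × 317 mm

224 × 317 mm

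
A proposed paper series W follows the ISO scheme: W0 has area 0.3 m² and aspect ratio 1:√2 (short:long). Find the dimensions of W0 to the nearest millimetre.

Let the short side be w mm. Then w · w√2 = 0.3 m² = 300,000 mm².
w² = 300,000/√2, so w ≈ 460.6 mm; long side = w√2 ≈ 651.4 mm.

461 × 651 mm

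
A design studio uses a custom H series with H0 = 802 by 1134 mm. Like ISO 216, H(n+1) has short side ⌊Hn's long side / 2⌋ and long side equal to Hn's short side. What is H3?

H1: ⌊1134/2⌋ × 802 = 567 × 802 mm
H2: ⌊802/2⌋ × 567 = 401 × 567 mm
H3: ⌊567/2⌋ × 401 = 283 × 401 mm

283 × 401 mm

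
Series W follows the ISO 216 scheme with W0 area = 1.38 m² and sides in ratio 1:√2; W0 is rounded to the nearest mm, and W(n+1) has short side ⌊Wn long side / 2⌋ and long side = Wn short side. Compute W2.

Let W0's short side be w mm. w · w√2 = 1.38 m² = 1,380,000 mm², so w ≈ 987.8 mm and w√2 ≈ 1397.0 mm → W0 = 988 × 1397 mm.
W1: ⌊1397/2⌋ × 988 = 698 × 988 mm
W2: ⌊988/2⌋ × 698 = 494 × 698 mm

494 × 698 mm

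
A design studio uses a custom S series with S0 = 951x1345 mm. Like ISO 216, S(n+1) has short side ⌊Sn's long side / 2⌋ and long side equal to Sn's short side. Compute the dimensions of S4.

237 × 336 mm

S1: ⌊1345/2⌋ × 951 = 672 × 951 mm
S2: ⌊951/2⌋ × 672 = 475 × 672 mm
S3: ⌊672/2⌋ × 475 = 336 × 475 mm
S4: ⌊475/2⌋ × 336 = 237 × 336 mm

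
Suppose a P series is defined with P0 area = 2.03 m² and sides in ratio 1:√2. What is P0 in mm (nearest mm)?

1198 × 1694 mm

Let the short side be w mm. Then w · w√2 = 2.03 m² = 2,030,000 mm².
w² = 2,030,000/√2, so w ≈ 1198.1 mm; long side = w√2 ≈ 1694.4 mm.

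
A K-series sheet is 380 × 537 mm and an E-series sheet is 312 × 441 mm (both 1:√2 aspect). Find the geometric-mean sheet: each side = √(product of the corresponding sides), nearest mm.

344 × 487 mm

Short side: √(380 · 312) = √118560 ≈ 344.3 → 344 mm
Long side: √(537 · 441) = √236817 ≈ 486.6 → 487 mm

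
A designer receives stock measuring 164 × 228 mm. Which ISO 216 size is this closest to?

C5 (162 × 229 mm)

Aspect ratio 228/164 ≈ 1.390 (ISO target is √2 ≈ 1.414).
In the C-series (envelope sizes, between A and B): C5 = 162 × 229 mm.
Off by 3 mm total — nearest standard size.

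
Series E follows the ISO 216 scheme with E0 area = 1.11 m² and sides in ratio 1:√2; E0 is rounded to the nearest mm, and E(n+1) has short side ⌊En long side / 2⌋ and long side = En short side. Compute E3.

313 × 443 mm

Let E0's short side be w mm. w · w√2 = 1.11 m² = 1,110,000 mm², so w ≈ 885.9 mm and w√2 ≈ 1252.9 mm → E0 = 886 × 1253 mm.
E1: ⌊1253/2⌋ × 886 = 626 × 886 mm
E2: ⌊886/2⌋ × 626 = 443 × 626 mm
E3: ⌊626/2⌋ × 443 = 313 × 443 mm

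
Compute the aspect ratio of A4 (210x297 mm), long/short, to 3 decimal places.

297 / 210 = 1.414
Matches √2 ≈ 1.414 — the ISO 216 defining ratio.

1.414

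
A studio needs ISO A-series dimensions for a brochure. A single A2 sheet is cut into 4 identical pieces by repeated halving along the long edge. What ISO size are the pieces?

A4

4 = 2^2, so 2 halving steps.
A2 → A3 → … → A4 after 2 steps.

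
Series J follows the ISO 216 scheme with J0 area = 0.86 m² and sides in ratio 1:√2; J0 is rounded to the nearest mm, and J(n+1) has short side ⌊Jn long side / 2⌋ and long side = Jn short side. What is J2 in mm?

390 × 551 mm

Let J0's short side be w mm. w · w√2 = 0.86 m² = 860,000 mm², so w ≈ 779.8 mm and w√2 ≈ 1102.8 mm → J0 = 780 × 1103 mm.
J1: ⌊1103/2⌋ × 780 = 551 × 780 mm
J2: ⌊780/2⌋ × 551 = 390 × 551 mm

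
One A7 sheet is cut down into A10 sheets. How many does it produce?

8

A7 = 74 × 105 mm; A10 = 26 × 37 mm.
Each halving step doubles the count; 3 steps from A7 to A10.
2^3 = 8.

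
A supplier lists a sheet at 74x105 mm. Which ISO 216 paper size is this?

A7 (74 × 105 mm)

Aspect ratio 105/74 ≈ 1.419 — close to the ISO √2 ≈ 1.414.
In the A-series (A0 area = 1 m²): A7 = 74 × 105 mm.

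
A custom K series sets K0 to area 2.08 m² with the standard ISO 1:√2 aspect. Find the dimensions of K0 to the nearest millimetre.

Let the short side be w mm. Then w · w√2 = 2.08 m² = 2,080,000 mm².
w² = 2,080,000/√2, so w ≈ 1212.8 mm; long side = w√2 ≈ 1715.1 mm.

1213 × 1715 mm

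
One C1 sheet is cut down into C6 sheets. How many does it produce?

Each ISO step halves the sheet: 1 × C1 → 2 × C2 → 4 × C3 → 8 × C4 → …
From C1 to C6 is 5 halving steps: 2^5 = 32.

32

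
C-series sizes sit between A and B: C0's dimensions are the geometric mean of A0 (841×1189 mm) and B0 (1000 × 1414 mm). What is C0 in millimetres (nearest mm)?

Short: √(841 · 1000) = √841000 ≈ 917.1 mm.
Long: √(1189 · 1414) = √1681246 ≈ 1296.6 mm.

917 × 1297 mm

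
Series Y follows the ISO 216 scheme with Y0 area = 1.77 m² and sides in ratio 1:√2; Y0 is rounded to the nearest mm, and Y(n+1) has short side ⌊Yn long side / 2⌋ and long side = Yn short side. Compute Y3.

395 × 559 mm

Let Y0's short side be w mm. w · w√2 = 1.77 m² = 1,770,000 mm², so w ≈ 1118.7 mm and w√2 ≈ 1582.1 mm → Y0 = 1119 × 1582 mm.
Y1: ⌊1582/2⌋ × 1119 = 791 × 1119 mm
Y2: ⌊1119/2⌋ × 791 = 559 × 791 mm
Y3: ⌊791/2⌋ × 559 = 395 × 559 mm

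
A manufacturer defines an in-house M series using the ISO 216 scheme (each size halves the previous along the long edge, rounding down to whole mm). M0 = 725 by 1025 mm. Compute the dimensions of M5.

M1: ⌊1025/2⌋ × 725 = 512 × 725 mm
M2: ⌊725/2⌋ × 512 = 362 × 512 mm
M3: ⌊512/2⌋ × 362 = 256 × 362 mm
M4: ⌊362/2⌋ × 256 = 181 × 256 mm
M5: ⌊256/2⌋ × 181 = 128 × 181 mm

128 × 181 mm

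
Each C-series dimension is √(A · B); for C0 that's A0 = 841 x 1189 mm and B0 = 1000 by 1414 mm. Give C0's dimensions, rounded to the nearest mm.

Short: √(841 · 1000) = √841000 ≈ 917.1 mm.
Long: √(1189 · 1414) = √1681246 ≈ 1296.6 mm.

917 × 1297 mm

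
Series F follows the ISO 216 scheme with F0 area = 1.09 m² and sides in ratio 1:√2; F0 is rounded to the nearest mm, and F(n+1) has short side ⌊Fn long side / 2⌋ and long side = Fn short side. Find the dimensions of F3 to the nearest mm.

310 × 439 mm

Let F0's short side be w mm. w · w√2 = 1.09 m² = 1,090,000 mm², so w ≈ 877.9 mm and w√2 ≈ 1241.6 mm → F0 = 878 × 1242 mm.
F1: ⌊1242/2⌋ × 878 = 621 × 878 mm
F2: ⌊878/2⌋ × 621 = 439 × 621 mm
F3: ⌊621/2⌋ × 439 = 310 × 439 mm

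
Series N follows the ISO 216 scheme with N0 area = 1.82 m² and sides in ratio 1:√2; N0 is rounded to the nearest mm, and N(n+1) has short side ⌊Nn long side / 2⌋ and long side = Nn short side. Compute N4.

Let N0's short side be w mm. w · w√2 = 1.82 m² = 1,820,000 mm², so w ≈ 1134.4 mm and w√2 ≈ 1604.3 mm → N0 = 1134 × 1604 mm.
N1: ⌊1604/2⌋ × 1134 = 802 × 1134 mm
N2: ⌊1134/2⌋ × 802 = 567 × 802 mm
N3: ⌊802/2⌋ × 567 = 401 × 567 mm
N4: ⌊567/2⌋ × 401 = 283 × 401 mm

283 × 401 mm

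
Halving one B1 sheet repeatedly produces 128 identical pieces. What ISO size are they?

B8

128 = 2^7, so 7 halving steps.
B1 → B2 → … → B8 after 7 steps.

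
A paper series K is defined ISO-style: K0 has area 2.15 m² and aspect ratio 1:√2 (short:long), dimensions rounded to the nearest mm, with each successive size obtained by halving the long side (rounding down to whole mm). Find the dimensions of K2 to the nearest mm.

Let K0's short side be w mm. w · w√2 = 2.15 m² = 2,150,000 mm², so w ≈ 1233.0 mm and w√2 ≈ 1743.7 mm → K0 = 1233 × 1744 mm.
K1: ⌊1744/2⌋ × 1233 = 872 × 1233 mm
K2: ⌊1233/2⌋ × 872 = 616 × 872 mm

616 × 872 mm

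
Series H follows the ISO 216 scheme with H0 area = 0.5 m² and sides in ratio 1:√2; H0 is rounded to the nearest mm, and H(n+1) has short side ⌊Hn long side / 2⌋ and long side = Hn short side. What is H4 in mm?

Let H0's short side be w mm. w · w√2 = 0.5 m² = 500,000 mm², so w ≈ 594.6 mm and w√2 ≈ 840.9 mm → H0 = 595 × 841 mm.
H1: ⌊841/2⌋ × 595 = 420 × 595 mm
H2: ⌊595/2⌋ × 420 = 297 × 420 mm
H3: ⌊420/2⌋ × 297 = 210 × 297 mm
H4: ⌊297/2⌋ × 210 = 148 × 210 mm

148 × 210 mm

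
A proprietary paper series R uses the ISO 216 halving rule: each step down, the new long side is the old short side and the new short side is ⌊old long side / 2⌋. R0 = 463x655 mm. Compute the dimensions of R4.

R1: ⌊655/2⌋ × 463 = 327 × 463 mm
R2: ⌊463/2⌋ × 327 = 231 × 327 mm
R3: ⌊327/2⌋ × 231 = 163 × 231 mm
R4: ⌊231/2⌋ × 163 = 115 × 163 mm

115 × 163 mm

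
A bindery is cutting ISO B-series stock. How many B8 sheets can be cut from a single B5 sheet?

8

Each ISO step halves the sheet: 1 × B5 → 2 × B6 → 4 × B7 → 8 × B8
From B5 to B8 is 3 halving steps: 2^3 = 8.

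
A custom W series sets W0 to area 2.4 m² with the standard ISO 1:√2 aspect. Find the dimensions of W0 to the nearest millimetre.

Let the short side be w mm. Then w · w√2 = 2.4 m² = 2,400,000 mm².
w² = 2,400,000/√2, so w ≈ 1302.7 mm; long side = w√2 ≈ 1842.3 mm.

1303 × 1842 mm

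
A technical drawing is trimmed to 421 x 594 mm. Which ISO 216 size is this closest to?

A2 (420 × 594 mm)

Aspect ratio 594/421 ≈ 1.411 — close to the ISO √2 ≈ 1.414.
In the A-series (A0 area = 1 m²): A2 = 420 × 594 mm.
Off by 1 mm total — nearest standard size.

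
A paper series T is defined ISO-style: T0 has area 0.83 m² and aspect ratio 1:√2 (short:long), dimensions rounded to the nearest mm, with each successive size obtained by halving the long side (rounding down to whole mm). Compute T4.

Let T0's short side be w mm. w · w√2 = 0.83 m² = 830,000 mm², so w ≈ 766.1 mm and w√2 ≈ 1083.4 mm → T0 = 766 × 1083 mm.
T1: ⌊1083/2⌋ × 766 = 541 × 766 mm
T2: ⌊766/2⌋ × 541 = 383 × 541 mm
T3: ⌊541/2⌋ × 383 = 270 × 383 mm
T4: ⌊383/2⌋ × 270 = 191 × 270 mm

191 × 270 mm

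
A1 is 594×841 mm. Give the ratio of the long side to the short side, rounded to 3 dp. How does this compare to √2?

1.416

841 / 594 = 1.416
ISO 216 targets √2 ≈ 1.414; the +0.002 deviation is from mm rounding.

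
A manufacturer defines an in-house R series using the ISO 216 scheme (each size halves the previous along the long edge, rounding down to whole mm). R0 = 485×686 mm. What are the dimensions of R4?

121 × 171 mm

R1: ⌊686/2⌋ × 485 = 343 × 485 mm
R2: ⌊485/2⌋ × 343 = 242 × 343 mm
R3: ⌊343/2⌋ × 242 = 171 × 242 mm
R4: ⌊242/2⌋ × 171 = 121 × 171 mm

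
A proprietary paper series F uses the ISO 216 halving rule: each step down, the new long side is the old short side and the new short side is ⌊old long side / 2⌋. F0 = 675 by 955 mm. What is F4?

168 × 238 mm

F1 = 477 × 675 mm (from F0 by 1 halving).
F2: ⌊675/2⌋ × 477 = 337 × 477 mm
F3: ⌊477/2⌋ × 337 = 238 × 337 mm
F4: ⌊337/2⌋ × 238 = 168 × 238 mm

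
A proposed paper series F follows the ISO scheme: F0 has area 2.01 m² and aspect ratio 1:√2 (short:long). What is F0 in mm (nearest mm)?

1192 × 1686 mm

Let the short side be w mm. Then w · w√2 = 2.01 m² = 2,010,000 mm².
w² = 2,010,000/√2, so w ≈ 1192.2 mm; long side = w√2 ≈ 1686.0 mm.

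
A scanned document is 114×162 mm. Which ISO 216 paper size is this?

Aspect ratio 162/114 ≈ 1.421 — close to the ISO √2 ≈ 1.414.
In the C-series (envelope sizes, between A and B): C6 = 114 × 162 mm.

C6 (114 × 162 mm)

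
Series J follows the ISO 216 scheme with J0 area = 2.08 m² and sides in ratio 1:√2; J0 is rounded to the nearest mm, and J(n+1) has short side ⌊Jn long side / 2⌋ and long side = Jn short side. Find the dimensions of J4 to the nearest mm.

Let J0's short side be w mm. w · w√2 = 2.08 m² = 2,080,000 mm², so w ≈ 1212.8 mm and w√2 ≈ 1715.1 mm → J0 = 1213 × 1715 mm.
J1: ⌊1715/2⌋ × 1213 = 857 × 1213 mm
J2: ⌊1213/2⌋ × 857 = 606 × 857 mm
J3: ⌊857/2⌋ × 606 = 428 × 606 mm
J4: ⌊606/2⌋ × 428 = 303 × 428 mm

303 × 428 mm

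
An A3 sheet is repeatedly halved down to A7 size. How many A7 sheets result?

Each ISO step halves the sheet: 1 × A3 → 2 × A4 → 4 × A5 → 8 × A6 → …
From A3 to A7 is 4 halving steps: 2^4 = 16.

16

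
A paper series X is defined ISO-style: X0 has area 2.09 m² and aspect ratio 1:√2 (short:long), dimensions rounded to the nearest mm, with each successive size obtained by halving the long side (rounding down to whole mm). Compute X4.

304 × 429 mm

Let X0's short side be w mm. w · w√2 = 2.09 m² = 2,090,000 mm², so w ≈ 1215.7 mm and w√2 ≈ 1719.2 mm → X0 = 1216 × 1719 mm.
X1: ⌊1719/2⌋ × 1216 = 859 × 1216 mm
X2: ⌊1216/2⌋ × 859 = 608 × 859 mm
X3: ⌊859/2⌋ × 608 = 429 × 608 mm
X4: ⌊608/2⌋ × 429 = 304 × 429 mm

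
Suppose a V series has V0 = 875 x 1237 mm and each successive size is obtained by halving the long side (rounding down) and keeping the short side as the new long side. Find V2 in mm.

V1: ⌊1237/2⌋ × 875 = 618 × 875 mm
V2: ⌊875/2⌋ × 618 = 437 × 618 mm

437 × 618 mm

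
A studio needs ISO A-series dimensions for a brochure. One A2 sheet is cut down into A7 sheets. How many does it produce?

32

Each ISO step halves the sheet: 1 × A2 → 2 × A3 → 4 × A4 → 8 × A5 → …
From A2 to A7 is 5 halving steps: 2^5 = 32.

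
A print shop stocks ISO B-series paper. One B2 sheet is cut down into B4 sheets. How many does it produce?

Each ISO step halves the sheet: 1 × B2 → 2 × B3 → 4 × B4
From B2 to B4 is 2 halving steps: 2^2 = 4.

4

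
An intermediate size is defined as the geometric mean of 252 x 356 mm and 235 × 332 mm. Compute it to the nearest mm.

Short side: √(252 · 235) = √59220 ≈ 243.4 → 243 mm
Long side: √(356 · 332) = √118192 ≈ 343.8 → 344 mm

243 × 344 mm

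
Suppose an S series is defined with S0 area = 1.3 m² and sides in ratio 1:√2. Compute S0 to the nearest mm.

959 × 1356 mm

Let the short side be w mm. Then w · w√2 = 1.3 m² = 1,300,000 mm².
w² = 1,300,000/√2, so w ≈ 958.8 mm; long side = w√2 ≈ 1355.9 mm.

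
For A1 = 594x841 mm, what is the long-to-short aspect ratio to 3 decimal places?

841 / 594 = 1.416
ISO 216 targets √2 ≈ 1.414; the +0.002 deviation is from mm rounding.

1.416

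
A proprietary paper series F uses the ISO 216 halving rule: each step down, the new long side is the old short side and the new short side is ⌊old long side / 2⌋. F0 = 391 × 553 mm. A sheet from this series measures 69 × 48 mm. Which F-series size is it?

F0: 391 × 553 mm
F1: 276 × 391 mm
F2: 195 × 276 mm
F3: 138 × 195 mm
F4: 97 × 138 mm
F5: 69 × 97 mm
F6: 48 × 69 mm
F7: 34 × 48 mm
→ matches F6.

F6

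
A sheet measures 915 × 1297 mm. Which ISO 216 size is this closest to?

Aspect ratio 1297/915 ≈ 1.417 — close to the ISO √2 ≈ 1.414.
In the C-series (envelope sizes, between A and B): C0 = 917 × 1297 mm.
Off by 2 mm total — nearest standard size.

C0 (917 × 1297 mm)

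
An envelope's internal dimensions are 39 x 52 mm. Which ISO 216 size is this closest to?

Aspect ratio 52/39 ≈ 1.333 (ISO target is √2 ≈ 1.414).
In the A-series (A0 area = 1 m²): A9 = 37 × 52 mm.
Off by 2 mm total — nearest standard size.

A9 (37 × 52 mm)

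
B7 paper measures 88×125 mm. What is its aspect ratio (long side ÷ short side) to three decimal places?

125 / 88 = 1.420
ISO 216 targets √2 ≈ 1.414; the +0.006 deviation is from mm rounding.

1.420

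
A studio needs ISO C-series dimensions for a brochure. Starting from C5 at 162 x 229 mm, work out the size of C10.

28 × 40 mm

C6: ⌊229/2⌋ × 162 = 114 × 162 mm
C7: ⌊162/2⌋ × 114 = 81 × 114 mm
C8: ⌊114/2⌋ × 81 = 57 × 81 mm
C9: ⌊81/2⌋ × 57 = 40 × 57 mm
C10: ⌊57/2⌋ × 40 = 28 × 40 mm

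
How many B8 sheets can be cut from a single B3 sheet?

32

Each ISO step halves the sheet: 1 × B3 → 2 × B4 → 4 × B5 → 8 × B6 → …
From B3 to B8 is 5 halving steps: 2^5 = 32.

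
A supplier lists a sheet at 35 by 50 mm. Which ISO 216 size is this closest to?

A9 (37 × 52 mm)

Aspect ratio 50/35 ≈ 1.429 — close to the ISO √2 ≈ 1.414.
In the A-series (A0 area = 1 m²): A9 = 37 × 52 mm.
Off by 4 mm total — nearest standard size.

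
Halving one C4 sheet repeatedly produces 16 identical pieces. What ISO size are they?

16 = 2^4, so 4 halving steps.
C4 → C5 → … → C8 after 4 steps.

C8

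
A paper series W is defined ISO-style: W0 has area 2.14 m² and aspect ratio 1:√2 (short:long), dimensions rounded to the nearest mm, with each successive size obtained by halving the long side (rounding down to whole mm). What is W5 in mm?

217 × 307 mm

Let W0's short side be w mm. w · w√2 = 2.14 m² = 2,140,000 mm², so w ≈ 1230.1 mm and w√2 ≈ 1739.7 mm → W0 = 1230 × 1740 mm.
W1: ⌊1740/2⌋ × 1230 = 870 × 1230 mm
W2: ⌊1230/2⌋ × 870 = 615 × 870 mm
W3: ⌊870/2⌋ × 615 = 435 × 615 mm
W4: ⌊615/2⌋ × 435 = 307 × 435 mm
W5: ⌊435/2⌋ × 307 = 217 × 307 mm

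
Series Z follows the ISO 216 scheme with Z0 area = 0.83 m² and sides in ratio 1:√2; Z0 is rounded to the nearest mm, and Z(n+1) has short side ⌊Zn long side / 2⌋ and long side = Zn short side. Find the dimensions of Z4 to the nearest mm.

191 × 270 mm

Let Z0's short side be w mm. w · w√2 = 0.83 m² = 830,000 mm², so w ≈ 766.1 mm and w√2 ≈ 1083.4 mm → Z0 = 766 × 1083 mm.
Z1: ⌊1083/2⌋ × 766 = 541 × 766 mm
Z2: ⌊766/2⌋ × 541 = 383 × 541 mm
Z3: ⌊541/2⌋ × 383 = 270 × 383 mm
Z4: ⌊383/2⌋ × 270 = 191 × 270 mm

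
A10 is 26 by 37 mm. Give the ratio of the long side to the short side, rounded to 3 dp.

37 / 26 = 1.423
ISO 216 targets √2 ≈ 1.414; the +0.009 deviation is from mm rounding.

1.423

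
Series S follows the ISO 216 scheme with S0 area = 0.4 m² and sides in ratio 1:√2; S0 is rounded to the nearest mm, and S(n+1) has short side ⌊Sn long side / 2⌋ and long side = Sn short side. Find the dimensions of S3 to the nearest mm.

188 × 266 mm

Let S0's short side be w mm. w · w√2 = 0.4 m² = 400,000 mm², so w ≈ 531.8 mm and w√2 ≈ 752.1 mm → S0 = 532 × 752 mm.
S1: ⌊752/2⌋ × 532 = 376 × 532 mm
S2: ⌊532/2⌋ × 376 = 266 × 376 mm
S3: ⌊376/2⌋ × 266 = 188 × 266 mm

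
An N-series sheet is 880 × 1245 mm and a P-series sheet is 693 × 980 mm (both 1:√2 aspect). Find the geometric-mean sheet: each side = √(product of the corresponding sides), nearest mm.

Short side: √(880 · 693) = √609840 ≈ 780.9 → 781 mm
Long side: √(1245 · 980) = √1220100 ≈ 1104.6 → 1105 mm

781 × 1105 mm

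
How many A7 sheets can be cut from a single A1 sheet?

Each ISO step halves the sheet: 1 × A1 → 2 × A2 → 4 × A3 → 8 × A4 → …
From A1 to A7 is 6 halving steps: 2^6 = 64.

64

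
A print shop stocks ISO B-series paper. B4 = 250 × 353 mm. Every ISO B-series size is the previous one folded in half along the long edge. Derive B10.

31 × 44 mm

B5: ⌊353/2⌋ × 250 = 176 × 250 mm
B6: ⌊250/2⌋ × 176 = 125 × 176 mm
B7: ⌊176/2⌋ × 125 = 88 × 125 mm
B8: ⌊125/2⌋ × 88 = 62 × 88 mm
B9: ⌊88/2⌋ × 62 = 44 × 62 mm
B10: ⌊62/2⌋ × 44 = 31 × 44 mm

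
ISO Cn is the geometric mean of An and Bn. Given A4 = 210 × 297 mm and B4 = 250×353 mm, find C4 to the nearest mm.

229 × 324 mm

Short side: √(210 · 250) = √52500 ≈ 229.1 → 229 mm
Long side: √(297 · 353) = √104841 ≈ 323.8 → 324 mm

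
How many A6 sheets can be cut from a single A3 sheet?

8

A3 = 297 × 420 mm; A6 = 105 × 148 mm.
Each halving step doubles the count; 3 steps from A3 to A6.
2^3 = 8.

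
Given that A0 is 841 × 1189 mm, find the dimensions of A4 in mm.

A1: ⌊1189/2⌋ × 841 = 594 × 841 mm
A2: ⌊841/2⌋ × 594 = 420 × 594 mm
A3: ⌊594/2⌋ × 420 = 297 × 420 mm
A4: ⌊420/2⌋ × 297 = 210 × 297 mm

210 × 297 mm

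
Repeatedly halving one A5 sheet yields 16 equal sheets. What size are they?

16 = 2^4, so 4 halving steps.
A5 → A6 → … → A9 after 4 steps.

A9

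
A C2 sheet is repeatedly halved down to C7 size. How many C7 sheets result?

32

C2 = 458 × 648 mm; C7 = 81 × 114 mm.
Each halving step doubles the count; 5 steps from C2 to C7.
2^5 = 32.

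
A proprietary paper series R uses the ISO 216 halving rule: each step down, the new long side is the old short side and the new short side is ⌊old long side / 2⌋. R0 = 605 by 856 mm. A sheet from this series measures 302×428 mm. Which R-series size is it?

R0: 605 × 856 mm
R1: 428 × 605 mm
R2: 302 × 428 mm
R3: 214 × 302 mm
→ matches R2.

R2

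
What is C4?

229 × 324 mm

C0 = 917 × 1297 mm (C0 is the geometric mean of A0 and B0, aspect 1:√2).
C1: ⌊1297/2⌋ × 917 = 648 × 917 mm
C2: ⌊917/2⌋ × 648 = 458 × 648 mm
C3: ⌊648/2⌋ × 458 = 324 × 458 mm
C4: ⌊458/2⌋ × 324 = 229 × 324 mm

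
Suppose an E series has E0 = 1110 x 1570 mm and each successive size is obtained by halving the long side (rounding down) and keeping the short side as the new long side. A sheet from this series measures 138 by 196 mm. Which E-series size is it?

E6

E0: 1110 × 1570 mm
E1: 785 × 1110 mm
E2: 555 × 785 mm
E3: 392 × 555 mm
E4: 277 × 392 mm
E5: 196 × 277 mm
E6: 138 × 196 mm
E7: 98 × 138 mm
→ matches E6.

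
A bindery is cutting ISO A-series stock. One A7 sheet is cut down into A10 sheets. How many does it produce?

8

Each ISO step halves the sheet: 1 × A7 → 2 × A8 → 4 × A9 → 8 × A10
From A7 to A10 is 3 halving steps: 2^3 = 8.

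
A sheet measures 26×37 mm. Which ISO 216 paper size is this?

A10 (26 × 37 mm)

Aspect ratio 37/26 ≈ 1.423 — close to the ISO √2 ≈ 1.414.
In the A-series (A0 area = 1 m²): A10 = 26 × 37 mm.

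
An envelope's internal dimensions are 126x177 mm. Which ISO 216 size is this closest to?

B6 (125 × 176 mm)

Aspect ratio 177/126 ≈ 1.405 — close to the ISO √2 ≈ 1.414.
In the B-series (B0 = 1000 × 1414 mm): B6 = 125 × 176 mm.
Off by 2 mm total — nearest standard size.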